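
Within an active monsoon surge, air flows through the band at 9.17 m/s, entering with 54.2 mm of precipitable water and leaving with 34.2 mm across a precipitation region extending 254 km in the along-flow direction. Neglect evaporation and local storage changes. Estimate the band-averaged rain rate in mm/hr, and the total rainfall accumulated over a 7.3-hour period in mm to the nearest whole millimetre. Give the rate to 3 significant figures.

Column moisture flux per unit crosswind length is F = V × PW.
Inflow: F_in = 9.17 × 54.2 = 497.014 mm·m/s
Outflow: F_out = 9.17 × 34.2 = 313.614 mm·m/s
Steady-state rate R = (F_in − F_out)/L = (497.014 − 313.614) / 254000 m = 7.220e-04 mm/s.
R = 7.220e-04 × 3600 = 2.60 mm/hr.
Over 7.3 h: total = 2.60 × 7.3 = 18.98 ≈ 19 mm.

R ≈ 2.60 mm/hr; total ≈ 19 mm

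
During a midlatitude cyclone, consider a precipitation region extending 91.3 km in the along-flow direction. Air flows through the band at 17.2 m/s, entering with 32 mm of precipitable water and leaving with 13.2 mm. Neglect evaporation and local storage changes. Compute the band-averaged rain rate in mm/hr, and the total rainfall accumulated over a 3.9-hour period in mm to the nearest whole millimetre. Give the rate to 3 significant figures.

Column moisture flux per unit crosswind length is F = V × PW.
Inflow: F_in = 17.2 × 32 = 550.4 mm·m/s
Outflow: F_out = 17.2 × 13.2 = 227.04 mm·m/s
Steady-state rate R = (F_in − F_out)/L = (550.4 − 227.04) / 91300 m = 3.542e-03 mm/s.
R = 3.542e-03 × 3600 = 12.8 mm/hr.
Over 3.9 h: total = 12.8 × 3.9 = 49.92 ≈ 50 mm.

R ≈ 12.8 mm/hr; total ≈ 50 mm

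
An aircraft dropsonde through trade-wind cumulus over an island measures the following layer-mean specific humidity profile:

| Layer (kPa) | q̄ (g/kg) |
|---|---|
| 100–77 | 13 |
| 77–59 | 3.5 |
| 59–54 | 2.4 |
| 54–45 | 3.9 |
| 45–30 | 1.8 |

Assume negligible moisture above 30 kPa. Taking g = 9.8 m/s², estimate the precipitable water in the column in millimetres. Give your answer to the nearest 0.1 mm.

Precipitable water is the column-integrated vapour mass per unit area: PW = (1/g) Σ q̄ Δp, with q in kg/kg and Δp in Pa (1 kg/m² of water = 1 mm).
Layer 100–77 kPa: Δp = 230 hPa = 23000 Pa, q̄ = 0.013 kg/kg → 0.013 × 23000 / 9.8 = 30.51 mm
Layer 77–59 kPa: Δp = 180 hPa = 18000 Pa, q̄ = 0.0035 kg/kg → 0.0035 × 18000 / 9.8 = 6.43 mm
Layer 59–54 kPa: Δp = 50 hPa = 5000 Pa, q̄ = 0.0024 kg/kg → 0.0024 × 5000 / 9.8 = 1.22 mm
Layer 54–45 kPa: Δp = 90 hPa = 9000 Pa, q̄ = 0.0039 kg/kg → 0.0039 × 9000 / 9.8 = 3.58 mm
Layer 45–30 kPa: Δp = 150 hPa = 15000 Pa, q̄ = 0.0018 kg/kg → 0.0018 × 15000 / 9.8 = 2.76 mm
PW = 30.51 + 6.43 + 1.22 + 3.58 + 2.76 = 44.50 ≈ 44.5 mm.

PW ≈ 44.5 mm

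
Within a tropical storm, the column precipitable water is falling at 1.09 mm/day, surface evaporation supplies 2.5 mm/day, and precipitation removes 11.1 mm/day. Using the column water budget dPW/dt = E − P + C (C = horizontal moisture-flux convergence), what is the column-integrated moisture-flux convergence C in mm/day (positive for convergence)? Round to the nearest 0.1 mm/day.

dPW/dt = -1.09 mm/day.
C = dPW/dt − E + P = (-1.09) − 2.5 + 11.1 = 7.5 mm/day.

C ≈ 7.5 mm/day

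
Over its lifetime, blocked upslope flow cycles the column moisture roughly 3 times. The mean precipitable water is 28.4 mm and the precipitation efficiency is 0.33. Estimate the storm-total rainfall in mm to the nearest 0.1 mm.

rainfall ≈ 28.1 mm

Each cycle deposits ε × PW = 0.33 × 28.4 = 9.372 mm.
Over 3 cycles: 3 × 9.372 = 28.1 mm.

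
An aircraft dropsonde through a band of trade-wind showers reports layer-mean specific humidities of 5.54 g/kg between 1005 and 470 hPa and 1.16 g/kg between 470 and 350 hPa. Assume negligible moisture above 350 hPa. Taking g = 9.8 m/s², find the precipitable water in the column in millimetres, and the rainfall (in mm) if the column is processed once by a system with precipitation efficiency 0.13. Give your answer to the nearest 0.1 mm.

PW ≈ 31.7 mm; rainfall ≈ 4.1 mm

Precipitable water is the column-integrated vapour mass per unit area: PW = (1/g) Σ q̄ Δp, with q in kg/kg and Δp in Pa (1 kg/m² of water = 1 mm).
Layer 1005–470 hPa: Δp = 535 hPa = 53500 Pa, q̄ = 0.00554 kg/kg → 0.00554 × 53500 / 9.8 = 30.24 mm
Layer 470–350 hPa: Δp = 120 hPa = 12000 Pa, q̄ = 0.00116 kg/kg → 0.00116 × 12000 / 9.8 = 1.42 mm
PW = 30.24 + 1.42 = 31.66 ≈ 31.7 mm.
Rainfall = ε × PW = 0.13 × 31.7 = 4.1 mm.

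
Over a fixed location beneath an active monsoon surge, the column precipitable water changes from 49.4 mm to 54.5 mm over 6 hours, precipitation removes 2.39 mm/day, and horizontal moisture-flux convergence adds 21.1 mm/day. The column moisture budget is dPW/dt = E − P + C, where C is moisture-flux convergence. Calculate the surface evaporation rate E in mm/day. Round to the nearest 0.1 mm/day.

dPW/dt = (54.5 − 49.4) mm / (6/24 day) = +20.400 mm/day.
E = dPW/dt + P − C = (+20.400) + 2.39 − (21.1) = 1.7 mm/day.

E ≈ 1.7 mm/day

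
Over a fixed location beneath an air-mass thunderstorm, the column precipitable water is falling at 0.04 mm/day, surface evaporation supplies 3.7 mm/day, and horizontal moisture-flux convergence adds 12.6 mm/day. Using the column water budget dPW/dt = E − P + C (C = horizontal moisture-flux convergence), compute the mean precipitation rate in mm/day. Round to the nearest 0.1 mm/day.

P ≈ 16.3 mm/day

dPW/dt = -0.04 mm/day.
P = E + C − dPW/dt = 3.7 + (12.6) − (-0.04) = 16.3 mm/day.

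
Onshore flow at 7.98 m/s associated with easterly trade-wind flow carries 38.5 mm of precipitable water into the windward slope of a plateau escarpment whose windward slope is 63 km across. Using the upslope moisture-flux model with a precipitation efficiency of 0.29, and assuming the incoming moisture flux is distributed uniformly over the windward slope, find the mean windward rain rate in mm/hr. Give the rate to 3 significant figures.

R ≈ 5.09 mm/hr

Incoming column moisture flux per unit ridge length: F = V × PW = 7.98 × 38.5 = 307.23 mm·m/s.
Spread over the 63 km slope with efficiency ε = 0.29: R = ε·F/W = 0.29 × 307.23 / 63000 m = 1.414e-03 mm/s.
R = 1.414e-03 × 3600 = 5.09 mm/hr.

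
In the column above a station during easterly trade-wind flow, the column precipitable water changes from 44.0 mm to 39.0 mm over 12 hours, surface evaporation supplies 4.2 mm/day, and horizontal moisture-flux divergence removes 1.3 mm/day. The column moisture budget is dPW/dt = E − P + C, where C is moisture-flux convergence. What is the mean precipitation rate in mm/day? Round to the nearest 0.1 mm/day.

dPW/dt = (39.0 − 44.0) mm / (12/24 day) = -10.000 mm/day.
P = E + C − dPW/dt = 4.2 + (-1.3) − (-10.000) = 12.9 mm/day.

P ≈ 12.9 mm/day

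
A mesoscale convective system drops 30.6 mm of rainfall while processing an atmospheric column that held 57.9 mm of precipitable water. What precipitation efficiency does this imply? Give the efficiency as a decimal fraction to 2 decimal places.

ε = rainfall / PW = 30.6 / 57.9 = 0.53.

ε ≈ 0.53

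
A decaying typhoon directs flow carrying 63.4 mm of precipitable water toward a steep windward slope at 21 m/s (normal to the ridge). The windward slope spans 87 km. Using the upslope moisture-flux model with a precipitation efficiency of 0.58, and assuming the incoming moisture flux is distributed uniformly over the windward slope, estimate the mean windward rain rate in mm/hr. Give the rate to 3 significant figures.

R ≈ 32.0 mm/hr

Incoming column moisture flux per unit ridge length: F = V × PW = 21 × 63.4 = 1331.4 mm·m/s.
Spread over the 87 km slope with efficiency ε = 0.58: R = ε·F/W = 0.58 × 1331.4 / 87000 m = 8.876e-03 mm/s.
R = 8.876e-03 × 3600 = 32.0 mm/hr.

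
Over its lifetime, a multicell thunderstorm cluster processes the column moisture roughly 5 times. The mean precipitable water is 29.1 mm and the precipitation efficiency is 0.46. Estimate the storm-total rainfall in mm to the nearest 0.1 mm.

rainfall ≈ 66.9 mm

Each cycle deposits ε × PW = 0.46 × 29.1 = 13.386 mm.
Over 5 cycles: 5 × 13.386 = 66.9 mm.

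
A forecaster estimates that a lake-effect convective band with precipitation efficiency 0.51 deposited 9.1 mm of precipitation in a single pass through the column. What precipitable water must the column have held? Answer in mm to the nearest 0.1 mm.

PW = precipitation / ε = 9.1 / 0.51 = 17.8 mm.

PW ≈ 17.8 mm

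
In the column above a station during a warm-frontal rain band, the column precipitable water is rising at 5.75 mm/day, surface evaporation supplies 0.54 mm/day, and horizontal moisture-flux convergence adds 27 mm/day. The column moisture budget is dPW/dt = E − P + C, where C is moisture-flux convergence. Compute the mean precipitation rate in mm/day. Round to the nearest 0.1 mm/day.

dPW/dt = +5.75 mm/day.
P = E + C − dPW/dt = 0.54 + (27) − (+5.75) = 21.8 mm/day.

P ≈ 21.8 mm/day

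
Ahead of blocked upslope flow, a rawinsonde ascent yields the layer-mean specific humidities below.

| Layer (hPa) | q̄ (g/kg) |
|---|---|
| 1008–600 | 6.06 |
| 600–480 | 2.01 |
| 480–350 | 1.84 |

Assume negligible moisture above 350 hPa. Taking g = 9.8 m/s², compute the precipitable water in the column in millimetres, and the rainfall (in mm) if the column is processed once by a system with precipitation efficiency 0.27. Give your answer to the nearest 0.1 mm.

Precipitable water is the column-integrated vapour mass per unit area: PW = (1/g) Σ q̄ Δp, with q in kg/kg and Δp in Pa (1 kg/m² of water = 1 mm).
Layer 1008–600 hPa: Δp = 408 hPa = 40800 Pa, q̄ = 0.00606 kg/kg → 0.00606 × 40800 / 9.8 = 25.23 mm
Layer 600–480 hPa: Δp = 120 hPa = 12000 Pa, q̄ = 0.00201 kg/kg → 0.00201 × 12000 / 9.8 = 2.46 mm
Layer 480–350 hPa: Δp = 130 hPa = 13000 Pa, q̄ = 0.00184 kg/kg → 0.00184 × 13000 / 9.8 = 2.44 mm
PW = 25.23 + 2.46 + 2.44 = 30.13 ≈ 30.1 mm.
Rainfall = ε × PW = 0.27 × 30.1 = 8.1 mm.

PW ≈ 30.1 mm; rainfall ≈ 8.1 mm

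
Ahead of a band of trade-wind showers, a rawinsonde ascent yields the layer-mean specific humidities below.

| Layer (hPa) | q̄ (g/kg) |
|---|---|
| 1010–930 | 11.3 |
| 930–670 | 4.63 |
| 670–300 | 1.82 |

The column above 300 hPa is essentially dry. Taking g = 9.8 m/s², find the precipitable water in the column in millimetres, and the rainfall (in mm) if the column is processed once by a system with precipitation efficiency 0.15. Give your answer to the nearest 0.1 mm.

Precipitable water is the column-integrated vapour mass per unit area: PW = (1/g) Σ q̄ Δp, with q in kg/kg and Δp in Pa (1 kg/m² of water = 1 mm).
Layer 1010–930 hPa: Δp = 80 hPa = 8000 Pa, q̄ = 0.0113 kg/kg → 0.0113 × 8000 / 9.8 = 9.22 mm
Layer 930–670 hPa: Δp = 260 hPa = 26000 Pa, q̄ = 0.00463 kg/kg → 0.00463 × 26000 / 9.8 = 12.28 mm
Layer 670–300 hPa: Δp = 370 hPa = 37000 Pa, q̄ = 0.00182 kg/kg → 0.00182 × 37000 / 9.8 = 6.87 mm
PW = 9.22 + 12.28 + 6.87 = 28.37 ≈ 28.4 mm.
Rainfall = ε × PW = 0.15 × 28.4 = 4.3 mm.

PW ≈ 28.4 mm; rainfall ≈ 4.3 mm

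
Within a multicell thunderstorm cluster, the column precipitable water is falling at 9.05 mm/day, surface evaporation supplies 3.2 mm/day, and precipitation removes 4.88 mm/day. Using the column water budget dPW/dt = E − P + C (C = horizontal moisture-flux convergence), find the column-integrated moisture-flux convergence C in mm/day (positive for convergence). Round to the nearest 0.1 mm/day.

C ≈ -7.4 mm/day

dPW/dt = -9.05 mm/day.
C = dPW/dt − E + P = (-9.05) − 3.2 + 4.88 = -7.4 mm/day.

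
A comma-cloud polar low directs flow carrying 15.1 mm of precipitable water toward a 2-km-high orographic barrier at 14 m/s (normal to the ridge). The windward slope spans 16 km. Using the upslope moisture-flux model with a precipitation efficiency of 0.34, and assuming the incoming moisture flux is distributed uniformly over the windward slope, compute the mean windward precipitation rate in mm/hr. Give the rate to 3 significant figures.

R ≈ 16.2 mm/hr

Incoming column moisture flux per unit ridge length: F = V × PW = 14 × 15.1 = 211.4 mm·m/s.
Spread over the 16 km slope with efficiency ε = 0.34: R = ε·F/W = 0.34 × 211.4 / 16000 m = 4.492e-03 mm/s.
R = 4.492e-03 × 3600 = 16.2 mm/hr.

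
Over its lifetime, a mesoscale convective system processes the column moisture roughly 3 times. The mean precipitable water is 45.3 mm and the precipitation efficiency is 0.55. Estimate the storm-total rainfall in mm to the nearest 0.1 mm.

rainfall ≈ 74.7 mm

Each cycle deposits ε × PW = 0.55 × 45.3 = 24.915 mm.
Over 3 cycles: 3 × 24.915 = 74.7 mm.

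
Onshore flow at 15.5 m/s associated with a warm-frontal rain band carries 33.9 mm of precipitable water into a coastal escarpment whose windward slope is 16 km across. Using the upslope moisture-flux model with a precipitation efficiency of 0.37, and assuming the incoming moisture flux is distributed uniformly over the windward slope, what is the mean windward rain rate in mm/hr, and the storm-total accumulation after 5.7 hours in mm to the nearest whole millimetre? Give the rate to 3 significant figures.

Incoming column moisture flux per unit ridge length: F = V × PW = 15.5 × 33.9 = 525.45 mm·m/s.
Spread over the 16 km slope with efficiency ε = 0.37: R = ε·F/W = 0.37 × 525.45 / 16000 m = 1.215e-02 mm/s.
R = 1.215e-02 × 3600 = 43.7 mm/hr.
Over 5.7 h: total = 43.7 × 5.7 = 249.09 ≈ 249 mm.

R ≈ 43.7 mm/hr; total ≈ 249 mm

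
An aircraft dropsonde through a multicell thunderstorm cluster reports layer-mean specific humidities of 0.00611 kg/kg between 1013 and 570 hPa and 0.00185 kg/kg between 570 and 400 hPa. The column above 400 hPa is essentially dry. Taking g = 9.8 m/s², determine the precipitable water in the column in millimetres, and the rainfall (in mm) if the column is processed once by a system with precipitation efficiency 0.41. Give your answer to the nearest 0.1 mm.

Precipitable water is the column-integrated vapour mass per unit area: PW = (1/g) Σ q̄ Δp, with q in kg/kg and Δp in Pa (1 kg/m² of water = 1 mm).
Layer 1013–570 hPa: Δp = 443 hPa = 44300 Pa, q̄ = 0.00611 kg/kg → 0.00611 × 44300 / 9.8 = 27.62 mm
Layer 570–400 hPa: Δp = 170 hPa = 17000 Pa, q̄ = 0.00185 kg/kg → 0.00185 × 17000 / 9.8 = 3.21 mm
PW = 27.62 + 3.21 = 30.83 ≈ 30.8 mm.
Rainfall = ε × PW = 0.41 × 30.8 = 12.6 mm.

PW ≈ 30.8 mm; rainfall ≈ 12.6 mm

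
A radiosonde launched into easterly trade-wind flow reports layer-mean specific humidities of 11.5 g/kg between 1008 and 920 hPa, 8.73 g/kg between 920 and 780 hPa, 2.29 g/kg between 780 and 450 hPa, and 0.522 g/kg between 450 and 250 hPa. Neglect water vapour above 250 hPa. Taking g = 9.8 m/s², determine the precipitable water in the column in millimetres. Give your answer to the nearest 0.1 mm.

Precipitable water is the column-integrated vapour mass per unit area: PW = (1/g) Σ q̄ Δp, with q in kg/kg and Δp in Pa (1 kg/m² of water = 1 mm).
Layer 1008–920 hPa: Δp = 88 hPa = 8800 Pa, q̄ = 0.0115 kg/kg → 0.0115 × 8800 / 9.8 = 10.33 mm
Layer 920–780 hPa: Δp = 140 hPa = 14000 Pa, q̄ = 0.00873 kg/kg → 0.00873 × 14000 / 9.8 = 12.47 mm
Layer 780–450 hPa: Δp = 330 hPa = 33000 Pa, q̄ = 0.00229 kg/kg → 0.00229 × 33000 / 9.8 = 7.71 mm
Layer 450–250 hPa: Δp = 200 hPa = 20000 Pa, q̄ = 0.000522 kg/kg → 0.000522 × 20000 / 9.8 = 1.07 mm
PW = 10.33 + 12.47 + 7.71 + 1.07 = 31.58 ≈ 31.6 mm.

PW ≈ 31.6 mm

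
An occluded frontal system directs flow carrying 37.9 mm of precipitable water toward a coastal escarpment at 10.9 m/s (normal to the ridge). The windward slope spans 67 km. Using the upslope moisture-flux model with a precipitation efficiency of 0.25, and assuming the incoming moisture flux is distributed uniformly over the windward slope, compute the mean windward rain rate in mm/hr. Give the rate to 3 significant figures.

Incoming column moisture flux per unit ridge length: F = V × PW = 10.9 × 37.9 = 413.11 mm·m/s.
Spread over the 67 km slope with efficiency ε = 0.25: R = ε·F/W = 0.25 × 413.11 / 67000 m = 1.541e-03 mm/s.
R = 1.541e-03 × 3600 = 5.55 mm/hr.

R ≈ 5.55 mm/hr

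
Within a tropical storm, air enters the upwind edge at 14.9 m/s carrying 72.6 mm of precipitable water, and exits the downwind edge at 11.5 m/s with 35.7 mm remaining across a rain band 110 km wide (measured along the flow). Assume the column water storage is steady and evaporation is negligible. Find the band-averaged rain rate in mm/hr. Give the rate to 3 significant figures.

R ≈ 22.0 mm/hr

Column moisture flux per unit crosswind length is F = V × PW.
Inflow: F_in = 14.9 × 72.6 = 1081.74 mm·m/s
Outflow: F_out = 11.5 × 35.7 = 410.55 mm·m/s
Steady-state rate R = (F_in − F_out)/L = (1081.74 − 410.55) / 110000 m = 6.102e-03 mm/s.
R = 6.102e-03 × 3600 = 22.0 mm/hr.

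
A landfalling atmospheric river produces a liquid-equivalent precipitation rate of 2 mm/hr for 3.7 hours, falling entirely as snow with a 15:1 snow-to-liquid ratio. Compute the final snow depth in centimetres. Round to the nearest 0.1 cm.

Liquid-equivalent depth = 2 × 3.7 = 7.4 mm.
Snow depth = 7.4 mm × 15 = 111 mm = 11.1 cm.

snow depth ≈ 11.1 cm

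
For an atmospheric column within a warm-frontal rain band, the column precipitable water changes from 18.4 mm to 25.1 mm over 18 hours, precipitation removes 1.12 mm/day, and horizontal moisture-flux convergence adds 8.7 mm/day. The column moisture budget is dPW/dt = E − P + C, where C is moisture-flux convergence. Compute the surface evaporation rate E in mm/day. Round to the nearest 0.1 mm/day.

E ≈ 1.4 mm/day

dPW/dt = (25.1 − 18.4) mm / (18/24 day) = +8.933 mm/day.
E = dPW/dt + P − C = (+8.933) + 1.12 − (8.7) = 1.4 mm/day.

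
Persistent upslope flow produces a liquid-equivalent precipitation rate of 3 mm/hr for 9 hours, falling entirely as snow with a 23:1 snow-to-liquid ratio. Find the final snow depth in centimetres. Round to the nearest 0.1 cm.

Liquid-equivalent depth = 3 × 9 = 27 mm.
Snow depth = 27 mm × 23 = 621 mm = 62.1 cm.

snow depth ≈ 62.1 cm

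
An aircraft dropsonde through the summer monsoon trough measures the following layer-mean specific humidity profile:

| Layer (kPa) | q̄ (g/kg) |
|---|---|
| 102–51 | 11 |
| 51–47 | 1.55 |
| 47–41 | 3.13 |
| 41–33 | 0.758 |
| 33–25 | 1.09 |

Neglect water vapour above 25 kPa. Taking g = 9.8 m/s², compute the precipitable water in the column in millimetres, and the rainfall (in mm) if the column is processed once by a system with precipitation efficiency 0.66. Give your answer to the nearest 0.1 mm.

Precipitable water is the column-integrated vapour mass per unit area: PW = (1/g) Σ q̄ Δp, with q in kg/kg and Δp in Pa (1 kg/m² of water = 1 mm).
Layer 102–51 kPa: Δp = 510 hPa = 51000 Pa, q̄ = 0.011 kg/kg → 0.011 × 51000 / 9.8 = 57.24 mm
Layer 51–47 kPa: Δp = 40 hPa = 4000 Pa, q̄ = 0.00155 kg/kg → 0.00155 × 4000 / 9.8 = 0.63 mm
Layer 47–41 kPa: Δp = 60 hPa = 6000 Pa, q̄ = 0.00313 kg/kg → 0.00313 × 6000 / 9.8 = 1.92 mm
Layer 41–33 kPa: Δp = 80 hPa = 8000 Pa, q̄ = 0.000758 kg/kg → 0.000758 × 8000 / 9.8 = 0.62 mm
Layer 33–25 kPa: Δp = 80 hPa = 8000 Pa, q̄ = 0.00109 kg/kg → 0.00109 × 8000 / 9.8 = 0.89 mm
PW = 57.24 + 0.63 + 1.92 + 0.62 + 0.89 = 61.30 ≈ 61.3 mm.
Rainfall = ε × PW = 0.66 × 61.3 = 40.5 mm.

PW ≈ 61.3 mm; rainfall ≈ 40.5 mm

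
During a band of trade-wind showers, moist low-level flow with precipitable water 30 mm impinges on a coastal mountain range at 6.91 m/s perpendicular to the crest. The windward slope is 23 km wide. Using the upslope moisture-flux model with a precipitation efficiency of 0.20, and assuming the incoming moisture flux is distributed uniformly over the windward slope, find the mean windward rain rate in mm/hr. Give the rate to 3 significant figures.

R ≈ 6.49 mm/hr

Incoming column moisture flux per unit ridge length: F = V × PW = 6.91 × 30 = 207.3 mm·m/s.
Spread over the 23 km slope with efficiency ε = 0.20: R = ε·F/W = 0.20 × 207.3 / 23000 m = 1.803e-03 mm/s.
R = 1.803e-03 × 3600 = 6.49 mm/hr.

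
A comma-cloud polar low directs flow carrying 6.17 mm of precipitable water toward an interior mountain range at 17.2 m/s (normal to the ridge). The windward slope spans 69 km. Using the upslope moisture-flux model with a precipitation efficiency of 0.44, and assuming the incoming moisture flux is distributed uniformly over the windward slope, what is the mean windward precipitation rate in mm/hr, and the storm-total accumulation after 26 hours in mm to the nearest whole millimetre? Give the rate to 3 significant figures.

R ≈ 2.44 mm/hr; total ≈ 63 mm

Incoming column moisture flux per unit ridge length: F = V × PW = 17.2 × 6.17 = 106.124 mm·m/s.
Spread over the 69 km slope with efficiency ε = 0.44: R = ε·F/W = 0.44 × 106.124 / 69000 m = 6.767e-04 mm/s.
R = 6.767e-04 × 3600 = 2.44 mm/hr.
Over 26 h: total = 2.44 × 26 = 63.44 ≈ 63 mm.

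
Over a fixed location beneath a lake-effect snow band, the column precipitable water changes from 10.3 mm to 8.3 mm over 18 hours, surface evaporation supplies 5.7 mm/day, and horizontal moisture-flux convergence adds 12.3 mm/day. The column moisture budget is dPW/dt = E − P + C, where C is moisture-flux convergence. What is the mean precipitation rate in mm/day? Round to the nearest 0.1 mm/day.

P ≈ 20.7 mm/day

dPW/dt = (8.3 − 10.3) mm / (18/24 day) = -2.667 mm/day.
P = E + C − dPW/dt = 5.7 + (12.3) − (-2.667) = 20.7 mm/day.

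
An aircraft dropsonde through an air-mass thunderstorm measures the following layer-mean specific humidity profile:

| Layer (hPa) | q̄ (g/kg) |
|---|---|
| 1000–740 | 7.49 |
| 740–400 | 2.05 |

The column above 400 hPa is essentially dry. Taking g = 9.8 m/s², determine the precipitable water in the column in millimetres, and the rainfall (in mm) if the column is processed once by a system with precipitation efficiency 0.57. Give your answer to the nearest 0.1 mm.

Precipitable water is the column-integrated vapour mass per unit area: PW = (1/g) Σ q̄ Δp, with q in kg/kg and Δp in Pa (1 kg/m² of water = 1 mm).
Layer 1000–740 hPa: Δp = 260 hPa = 26000 Pa, q̄ = 0.00749 kg/kg → 0.00749 × 26000 / 9.8 = 19.87 mm
Layer 740–400 hPa: Δp = 340 hPa = 34000 Pa, q̄ = 0.00205 kg/kg → 0.00205 × 34000 / 9.8 = 7.11 mm
PW = 19.87 + 7.11 = 26.98 ≈ 27.0 mm.
Rainfall = ε × PW = 0.57 × 27.0 = 15.4 mm.

PW ≈ 27.0 mm; rainfall ≈ 15.4 mm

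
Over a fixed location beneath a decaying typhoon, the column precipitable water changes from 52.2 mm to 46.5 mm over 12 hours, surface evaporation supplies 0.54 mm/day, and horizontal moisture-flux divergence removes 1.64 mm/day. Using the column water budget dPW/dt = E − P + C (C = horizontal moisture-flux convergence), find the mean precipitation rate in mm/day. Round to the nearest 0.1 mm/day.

P ≈ 10.3 mm/day

dPW/dt = (46.5 − 52.2) mm / (12/24 day) = -11.400 mm/day.
P = E + C − dPW/dt = 0.54 + (-1.64) − (-11.400) = 10.3 mm/day.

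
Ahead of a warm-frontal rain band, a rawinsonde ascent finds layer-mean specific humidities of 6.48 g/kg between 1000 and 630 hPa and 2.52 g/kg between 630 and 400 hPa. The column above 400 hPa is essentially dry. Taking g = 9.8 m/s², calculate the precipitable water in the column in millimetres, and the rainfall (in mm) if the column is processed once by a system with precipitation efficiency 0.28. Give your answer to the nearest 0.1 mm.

PW ≈ 30.4 mm; rainfall ≈ 8.5 mm

Precipitable water is the column-integrated vapour mass per unit area: PW = (1/g) Σ q̄ Δp, with q in kg/kg and Δp in Pa (1 kg/m² of water = 1 mm).
Layer 1000–630 hPa: Δp = 370 hPa = 37000 Pa, q̄ = 0.00648 kg/kg → 0.00648 × 37000 / 9.8 = 24.47 mm
Layer 630–400 hPa: Δp = 230 hPa = 23000 Pa, q̄ = 0.00252 kg/kg → 0.00252 × 23000 / 9.8 = 5.91 mm
PW = 24.47 + 5.91 = 30.38 ≈ 30.4 mm.
Rainfall = ε × PW = 0.28 × 30.4 = 8.5 mm.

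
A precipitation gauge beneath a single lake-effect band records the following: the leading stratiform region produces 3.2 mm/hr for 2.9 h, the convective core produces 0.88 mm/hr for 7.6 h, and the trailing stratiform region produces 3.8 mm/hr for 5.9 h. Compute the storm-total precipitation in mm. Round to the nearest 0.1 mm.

Total = Σ Rᵢ Δtᵢ = 3.2 × 2.9 + 0.88 × 7.6 + 3.8 × 5.9
      = 9.28 + 6.688 + 22.42 = 38.4 mm.

total ≈ 38.4 mm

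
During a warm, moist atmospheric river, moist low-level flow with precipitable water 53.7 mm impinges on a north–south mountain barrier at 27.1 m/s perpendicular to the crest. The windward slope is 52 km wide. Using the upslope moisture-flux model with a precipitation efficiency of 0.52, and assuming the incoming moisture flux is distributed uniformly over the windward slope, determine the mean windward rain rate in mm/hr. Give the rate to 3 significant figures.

Incoming column moisture flux per unit ridge length: F = V × PW = 27.1 × 53.7 = 1455.27 mm·m/s.
Spread over the 52 km slope with efficiency ε = 0.52: R = ε·F/W = 0.52 × 1455.27 / 52000 m = 1.455e-02 mm/s.
R = 1.455e-02 × 3600 = 52.4 mm/hr.

R ≈ 52.4 mm/hr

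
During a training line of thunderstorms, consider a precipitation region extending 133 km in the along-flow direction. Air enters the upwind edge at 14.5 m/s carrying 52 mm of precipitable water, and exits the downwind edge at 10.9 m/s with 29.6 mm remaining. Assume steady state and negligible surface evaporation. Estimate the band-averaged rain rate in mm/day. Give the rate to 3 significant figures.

R ≈ 280 mm/day

Column moisture flux per unit crosswind length is F = V × PW.
Inflow: F_in = 14.5 × 52 = 754 mm·m/s
Outflow: F_out = 10.9 × 29.6 = 322.64 mm·m/s
Steady-state rate R = (F_in − F_out)/L = (754 − 322.64) / 133000 m = 3.243e-03 mm/s.
R = 3.243e-03 × 3600 × 24 = 280 mm/day.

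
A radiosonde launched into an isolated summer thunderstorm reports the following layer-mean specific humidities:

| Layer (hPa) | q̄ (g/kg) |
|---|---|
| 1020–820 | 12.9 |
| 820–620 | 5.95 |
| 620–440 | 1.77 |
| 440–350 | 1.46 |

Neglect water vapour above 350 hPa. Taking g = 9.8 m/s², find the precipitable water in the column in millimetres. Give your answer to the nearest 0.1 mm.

PW ≈ 43.1 mm

Precipitable water is the column-integrated vapour mass per unit area: PW = (1/g) Σ q̄ Δp, with q in kg/kg and Δp in Pa (1 kg/m² of water = 1 mm).
Layer 1020–820 hPa: Δp = 200 hPa = 20000 Pa, q̄ = 0.0129 kg/kg → 0.0129 × 20000 / 9.8 = 26.33 mm
Layer 820–620 hPa: Δp = 200 hPa = 20000 Pa, q̄ = 0.00595 kg/kg → 0.00595 × 20000 / 9.8 = 12.14 mm
Layer 620–440 hPa: Δp = 180 hPa = 18000 Pa, q̄ = 0.00177 kg/kg → 0.00177 × 18000 / 9.8 = 3.25 mm
Layer 440–350 hPa: Δp = 90 hPa = 9000 Pa, q̄ = 0.00146 kg/kg → 0.00146 × 9000 / 9.8 = 1.34 mm
PW = 26.33 + 12.14 + 3.25 + 1.34 = 43.06 ≈ 43.1 mm.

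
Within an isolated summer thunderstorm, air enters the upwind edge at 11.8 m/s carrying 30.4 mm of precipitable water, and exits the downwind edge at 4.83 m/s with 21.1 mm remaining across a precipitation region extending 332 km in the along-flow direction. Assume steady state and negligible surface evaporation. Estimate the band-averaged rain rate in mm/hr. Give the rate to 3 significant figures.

Column moisture flux per unit crosswind length is F = V × PW.
Inflow: F_in = 11.8 × 30.4 = 358.72 mm·m/s
Outflow: F_out = 4.83 × 21.1 = 101.913 mm·m/s
Steady-state rate R = (F_in − F_out)/L = (358.72 − 101.913) / 332000 m = 7.735e-04 mm/s.
R = 7.735e-04 × 3600 = 2.78 mm/hr.

R ≈ 2.78 mm/hr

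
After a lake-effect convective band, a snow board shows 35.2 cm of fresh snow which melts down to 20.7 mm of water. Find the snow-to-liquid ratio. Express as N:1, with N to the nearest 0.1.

Ratio = snow depth / SWE = 352 mm / 20.7 mm = 17.0, i.e. 17.0:1.

ratio ≈ 17.0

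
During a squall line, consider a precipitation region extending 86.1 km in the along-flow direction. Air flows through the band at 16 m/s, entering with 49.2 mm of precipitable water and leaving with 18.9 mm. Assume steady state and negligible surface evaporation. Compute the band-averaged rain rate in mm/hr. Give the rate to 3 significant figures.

Column moisture flux per unit crosswind length is F = V × PW.
Inflow: F_in = 16 × 49.2 = 787.2 mm·m/s
Outflow: F_out = 16 × 18.9 = 302.4 mm·m/s
Steady-state rate R = (F_in − F_out)/L = (787.2 − 302.4) / 86100 m = 5.631e-03 mm/s.
R = 5.631e-03 × 3600 = 20.3 mm/hr.

R ≈ 20.3 mm/hr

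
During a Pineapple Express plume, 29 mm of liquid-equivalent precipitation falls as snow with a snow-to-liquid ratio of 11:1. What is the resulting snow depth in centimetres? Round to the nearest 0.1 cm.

snow depth ≈ 31.9 cm

Snow depth = liquid × ratio = 29 mm × 11 = 319 mm = 31.9 cm.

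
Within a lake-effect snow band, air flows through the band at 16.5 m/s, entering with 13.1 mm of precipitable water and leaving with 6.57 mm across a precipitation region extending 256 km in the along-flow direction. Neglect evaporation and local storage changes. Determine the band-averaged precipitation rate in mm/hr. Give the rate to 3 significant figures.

Column moisture flux per unit crosswind length is F = V × PW.
Inflow: F_in = 16.5 × 13.1 = 216.15 mm·m/s
Outflow: F_out = 16.5 × 6.57 = 108.405 mm·m/s
Steady-state rate R = (F_in − F_out)/L = (216.15 − 108.405) / 256000 m = 4.209e-04 mm/s.
R = 4.209e-04 × 3600 = 1.52 mm/hr.

R ≈ 1.52 mm/hr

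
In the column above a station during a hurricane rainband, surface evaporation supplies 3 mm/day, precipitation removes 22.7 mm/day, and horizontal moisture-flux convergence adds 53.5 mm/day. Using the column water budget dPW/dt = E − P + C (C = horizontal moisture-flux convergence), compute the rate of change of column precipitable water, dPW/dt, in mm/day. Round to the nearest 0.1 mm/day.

dPW/dt ≈ 33.8 mm/day

dPW/dt = E − P + C = 3 − 22.7 + (53.5) = 33.8 mm/day.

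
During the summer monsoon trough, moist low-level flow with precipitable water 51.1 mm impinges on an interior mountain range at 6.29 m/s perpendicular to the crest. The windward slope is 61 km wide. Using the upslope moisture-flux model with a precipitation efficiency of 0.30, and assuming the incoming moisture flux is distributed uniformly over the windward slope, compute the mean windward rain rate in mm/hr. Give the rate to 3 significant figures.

R ≈ 5.69 mm/hr

Incoming column moisture flux per unit ridge length: F = V × PW = 6.29 × 51.1 = 321.419 mm·m/s.
Spread over the 61 km slope with efficiency ε = 0.30: R = ε·F/W = 0.30 × 321.419 / 61000 m = 1.581e-03 mm/s.
R = 1.581e-03 × 3600 = 5.69 mm/hr.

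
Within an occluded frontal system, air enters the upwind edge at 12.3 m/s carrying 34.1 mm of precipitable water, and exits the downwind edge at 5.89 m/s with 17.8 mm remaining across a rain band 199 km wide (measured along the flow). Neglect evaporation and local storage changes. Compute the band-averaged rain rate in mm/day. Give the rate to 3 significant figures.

Column moisture flux per unit crosswind length is F = V × PW.
Inflow: F_in = 12.3 × 34.1 = 419.43 mm·m/s
Outflow: F_out = 5.89 × 17.8 = 104.842 mm·m/s
Steady-state rate R = (F_in − F_out)/L = (419.43 − 104.842) / 199000 m = 1.581e-03 mm/s.
R = 1.581e-03 × 3600 × 24 = 137 mm/day.

R ≈ 137 mm/day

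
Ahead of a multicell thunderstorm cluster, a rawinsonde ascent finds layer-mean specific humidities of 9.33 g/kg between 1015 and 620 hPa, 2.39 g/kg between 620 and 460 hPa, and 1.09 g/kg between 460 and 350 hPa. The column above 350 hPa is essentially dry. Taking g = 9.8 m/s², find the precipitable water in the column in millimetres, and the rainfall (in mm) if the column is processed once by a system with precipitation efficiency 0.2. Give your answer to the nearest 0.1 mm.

Precipitable water is the column-integrated vapour mass per unit area: PW = (1/g) Σ q̄ Δp, with q in kg/kg and Δp in Pa (1 kg/m² of water = 1 mm).
Layer 1015–620 hPa: Δp = 395 hPa = 39500 Pa, q̄ = 0.00933 kg/kg → 0.00933 × 39500 / 9.8 = 37.61 mm
Layer 620–460 hPa: Δp = 160 hPa = 16000 Pa, q̄ = 0.00239 kg/kg → 0.00239 × 16000 / 9.8 = 3.90 mm
Layer 460–350 hPa: Δp = 110 hPa = 11000 Pa, q̄ = 0.00109 kg/kg → 0.00109 × 11000 / 9.8 = 1.22 mm
PW = 37.61 + 3.90 + 1.22 = 42.73 ≈ 42.7 mm.
Rainfall = ε × PW = 0.2 × 42.7 = 8.5 mm.

PW ≈ 42.7 mm; rainfall ≈ 8.5 mm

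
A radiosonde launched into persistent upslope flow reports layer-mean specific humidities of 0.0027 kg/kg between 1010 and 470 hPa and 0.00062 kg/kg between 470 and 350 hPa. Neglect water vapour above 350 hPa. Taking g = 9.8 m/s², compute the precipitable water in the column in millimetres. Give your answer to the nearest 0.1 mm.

Precipitable water is the column-integrated vapour mass per unit area: PW = (1/g) Σ q̄ Δp, with q in kg/kg and Δp in Pa (1 kg/m² of water = 1 mm).
Layer 1010–470 hPa: Δp = 540 hPa = 54000 Pa, q̄ = 0.0027 kg/kg → 0.0027 × 54000 / 9.8 = 14.88 mm
Layer 470–350 hPa: Δp = 120 hPa = 12000 Pa, q̄ = 0.00062 kg/kg → 0.00062 × 12000 / 9.8 = 0.76 mm
PW = 14.88 + 0.76 = 15.64 ≈ 15.6 mm.

PW ≈ 15.6 mm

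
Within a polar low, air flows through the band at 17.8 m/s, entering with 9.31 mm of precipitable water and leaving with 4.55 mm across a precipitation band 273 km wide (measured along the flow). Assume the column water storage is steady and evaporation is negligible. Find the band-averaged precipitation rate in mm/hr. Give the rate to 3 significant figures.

R ≈ 1.12 mm/hr

Column moisture flux per unit crosswind length is F = V × PW.
Inflow: F_in = 17.8 × 9.31 = 165.718 mm·m/s
Outflow: F_out = 17.8 × 4.55 = 80.99 mm·m/s
Steady-state rate R = (F_in − F_out)/L = (165.718 − 80.99) / 273000 m = 3.104e-04 mm/s.
R = 3.104e-04 × 3600 = 1.12 mm/hr.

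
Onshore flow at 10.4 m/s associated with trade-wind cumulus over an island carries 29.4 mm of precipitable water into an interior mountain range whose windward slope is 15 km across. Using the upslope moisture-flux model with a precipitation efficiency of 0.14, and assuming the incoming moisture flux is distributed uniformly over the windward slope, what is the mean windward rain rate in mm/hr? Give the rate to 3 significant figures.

R ≈ 10.3 mm/hr

Incoming column moisture flux per unit ridge length: F = V × PW = 10.4 × 29.4 = 305.76 mm·m/s.
Spread over the 15 km slope with efficiency ε = 0.14: R = ε·F/W = 0.14 × 305.76 / 15000 m = 2.854e-03 mm/s.
R = 2.854e-03 × 3600 = 10.3 mm/hr.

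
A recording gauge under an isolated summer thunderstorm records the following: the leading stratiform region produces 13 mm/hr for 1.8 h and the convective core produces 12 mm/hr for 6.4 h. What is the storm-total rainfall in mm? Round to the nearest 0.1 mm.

Total = Σ Rᵢ Δtᵢ = 13 × 1.8 + 12 × 6.4
      = 23.4 + 76.8 = 100.2 mm.

total ≈ 100.2 mm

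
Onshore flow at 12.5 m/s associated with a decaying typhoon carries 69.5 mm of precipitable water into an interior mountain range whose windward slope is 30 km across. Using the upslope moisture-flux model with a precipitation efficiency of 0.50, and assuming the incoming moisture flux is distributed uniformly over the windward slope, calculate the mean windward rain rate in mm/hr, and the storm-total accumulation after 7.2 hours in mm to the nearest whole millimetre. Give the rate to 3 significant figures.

Incoming column moisture flux per unit ridge length: F = V × PW = 12.5 × 69.5 = 868.75 mm·m/s.
Spread over the 30 km slope with efficiency ε = 0.50: R = ε·F/W = 0.50 × 868.75 / 30000 m = 1.448e-02 mm/s.
R = 1.448e-02 × 3600 = 52.1 mm/hr.
Over 7.2 h: total = 52.1 × 7.2 = 375.12 ≈ 375 mm.

R ≈ 52.1 mm/hr; total ≈ 375 mm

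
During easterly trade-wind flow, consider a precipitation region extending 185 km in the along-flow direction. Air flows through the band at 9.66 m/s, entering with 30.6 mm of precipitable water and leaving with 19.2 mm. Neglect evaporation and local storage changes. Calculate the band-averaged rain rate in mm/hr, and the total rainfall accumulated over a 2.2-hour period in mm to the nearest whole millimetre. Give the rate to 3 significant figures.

R ≈ 2.14 mm/hr; total ≈ 5 mm

Column moisture flux per unit crosswind length is F = V × PW.
Inflow: F_in = 9.66 × 30.6 = 295.596 mm·m/s
Outflow: F_out = 9.66 × 19.2 = 185.472 mm·m/s
Steady-state rate R = (F_in − F_out)/L = (295.596 − 185.472) / 185000 m = 5.953e-04 mm/s.
R = 5.953e-04 × 3600 = 2.14 mm/hr.
Over 2.2 h: total = 2.14 × 2.2 = 4.708 ≈ 5 mm.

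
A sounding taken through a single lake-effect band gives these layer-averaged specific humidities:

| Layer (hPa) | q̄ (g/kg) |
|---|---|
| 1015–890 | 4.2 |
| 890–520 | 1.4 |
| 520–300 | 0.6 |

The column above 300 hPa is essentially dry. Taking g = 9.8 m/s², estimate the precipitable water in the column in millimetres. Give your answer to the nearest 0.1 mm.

PW ≈ 12.0 mm

Precipitable water is the column-integrated vapour mass per unit area: PW = (1/g) Σ q̄ Δp, with q in kg/kg and Δp in Pa (1 kg/m² of water = 1 mm).
Layer 1015–890 hPa: Δp = 125 hPa = 12500 Pa, q̄ = 0.0042 kg/kg → 0.0042 × 12500 / 9.8 = 5.36 mm
Layer 890–520 hPa: Δp = 370 hPa = 37000 Pa, q̄ = 0.0014 kg/kg → 0.0014 × 37000 / 9.8 = 5.29 mm
Layer 520–300 hPa: Δp = 220 hPa = 22000 Pa, q̄ = 0.0006 kg/kg → 0.0006 × 22000 / 9.8 = 1.35 mm
PW = 5.36 + 5.29 + 1.35 = 12.00 ≈ 12.0 mm.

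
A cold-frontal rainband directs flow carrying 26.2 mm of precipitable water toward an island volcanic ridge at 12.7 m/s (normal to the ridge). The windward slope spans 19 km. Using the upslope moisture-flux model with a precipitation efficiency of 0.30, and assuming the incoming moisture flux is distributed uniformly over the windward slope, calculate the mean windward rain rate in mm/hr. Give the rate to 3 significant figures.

R ≈ 18.9 mm/hr

Incoming column moisture flux per unit ridge length: F = V × PW = 12.7 × 26.2 = 332.74 mm·m/s.
Spread over the 19 km slope with efficiency ε = 0.30: R = ε·F/W = 0.30 × 332.74 / 19000 m = 5.254e-03 mm/s.
R = 5.254e-03 × 3600 = 18.9 mm/hr.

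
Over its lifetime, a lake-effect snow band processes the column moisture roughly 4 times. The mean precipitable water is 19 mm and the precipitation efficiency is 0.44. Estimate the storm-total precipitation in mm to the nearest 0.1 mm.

precipitation ≈ 33.4 mm

Each cycle deposits ε × PW = 0.44 × 19 = 8.36 mm.
Over 4 cycles: 4 × 8.36 = 33.4 mm.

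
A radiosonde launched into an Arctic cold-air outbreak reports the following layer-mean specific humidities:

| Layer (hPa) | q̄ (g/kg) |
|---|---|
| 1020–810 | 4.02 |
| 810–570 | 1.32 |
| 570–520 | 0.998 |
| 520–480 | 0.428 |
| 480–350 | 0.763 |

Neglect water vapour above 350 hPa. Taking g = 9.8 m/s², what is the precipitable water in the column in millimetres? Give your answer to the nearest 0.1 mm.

Precipitable water is the column-integrated vapour mass per unit area: PW = (1/g) Σ q̄ Δp, with q in kg/kg and Δp in Pa (1 kg/m² of water = 1 mm).
Layer 1020–810 hPa: Δp = 210 hPa = 21000 Pa, q̄ = 0.00402 kg/kg → 0.00402 × 21000 / 9.8 = 8.61 mm
Layer 810–570 hPa: Δp = 240 hPa = 24000 Pa, q̄ = 0.00132 kg/kg → 0.00132 × 24000 / 9.8 = 3.23 mm
Layer 570–520 hPa: Δp = 50 hPa = 5000 Pa, q̄ = 0.000998 kg/kg → 0.000998 × 5000 / 9.8 = 0.51 mm
Layer 520–480 hPa: Δp = 40 hPa = 4000 Pa, q̄ = 0.000428 kg/kg → 0.000428 × 4000 / 9.8 = 0.17 mm
Layer 480–350 hPa: Δp = 130 hPa = 13000 Pa, q̄ = 0.000763 kg/kg → 0.000763 × 13000 / 9.8 = 1.01 mm
PW = 8.61 + 3.23 + 0.51 + 0.17 + 1.01 = 13.53 ≈ 13.5 mm.

PW ≈ 13.5 mm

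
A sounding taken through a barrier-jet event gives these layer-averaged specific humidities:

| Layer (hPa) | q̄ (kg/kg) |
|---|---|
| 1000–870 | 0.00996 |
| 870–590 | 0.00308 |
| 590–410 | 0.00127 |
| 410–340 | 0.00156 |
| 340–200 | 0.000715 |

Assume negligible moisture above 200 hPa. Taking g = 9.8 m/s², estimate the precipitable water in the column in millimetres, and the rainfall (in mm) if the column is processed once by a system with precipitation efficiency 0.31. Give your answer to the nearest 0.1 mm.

Precipitable water is the column-integrated vapour mass per unit area: PW = (1/g) Σ q̄ Δp, with q in kg/kg and Δp in Pa (1 kg/m² of water = 1 mm).
Layer 1000–870 hPa: Δp = 130 hPa = 13000 Pa, q̄ = 0.00996 kg/kg → 0.00996 × 13000 / 9.8 = 13.21 mm
Layer 870–590 hPa: Δp = 280 hPa = 28000 Pa, q̄ = 0.00308 kg/kg → 0.00308 × 28000 / 9.8 = 8.80 mm
Layer 590–410 hPa: Δp = 180 hPa = 18000 Pa, q̄ = 0.00127 kg/kg → 0.00127 × 18000 / 9.8 = 2.33 mm
Layer 410–340 hPa: Δp = 70 hPa = 7000 Pa, q̄ = 0.00156 kg/kg → 0.00156 × 7000 / 9.8 = 1.11 mm
Layer 340–200 hPa: Δp = 140 hPa = 14000 Pa, q̄ = 0.000715 kg/kg → 0.000715 × 14000 / 9.8 = 1.02 mm
PW = 13.21 + 8.80 + 2.33 + 1.11 + 1.02 = 26.47 ≈ 26.5 mm.
Rainfall = ε × PW = 0.31 × 26.5 = 8.2 mm.

PW ≈ 26.5 mm; rainfall ≈ 8.2 mm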